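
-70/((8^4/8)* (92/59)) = -2065/23552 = -0.09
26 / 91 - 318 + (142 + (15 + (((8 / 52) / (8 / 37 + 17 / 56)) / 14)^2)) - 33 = -265813356044 / 1372196007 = -193.71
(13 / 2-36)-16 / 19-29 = -2255 / 38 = -59.34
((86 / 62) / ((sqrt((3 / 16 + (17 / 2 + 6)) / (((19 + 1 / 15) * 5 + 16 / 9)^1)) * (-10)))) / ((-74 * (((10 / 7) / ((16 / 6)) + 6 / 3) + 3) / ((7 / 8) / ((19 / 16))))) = 16856 * sqrt(205390) / 11907150375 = 0.00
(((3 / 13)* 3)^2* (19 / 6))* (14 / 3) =1197 / 169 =7.08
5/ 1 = 5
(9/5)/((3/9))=27/5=5.40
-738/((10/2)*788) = -0.19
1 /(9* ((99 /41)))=41 /891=0.05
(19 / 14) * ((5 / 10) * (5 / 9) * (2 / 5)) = 19 / 126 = 0.15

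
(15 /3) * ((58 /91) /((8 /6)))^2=37845 /33124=1.14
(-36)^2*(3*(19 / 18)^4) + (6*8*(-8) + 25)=4467.70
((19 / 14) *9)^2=29241 / 196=149.19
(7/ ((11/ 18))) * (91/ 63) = 182/ 11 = 16.55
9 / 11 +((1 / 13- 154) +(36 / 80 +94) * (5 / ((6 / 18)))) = 1263.65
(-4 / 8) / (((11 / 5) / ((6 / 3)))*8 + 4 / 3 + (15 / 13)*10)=-195 / 8452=-0.02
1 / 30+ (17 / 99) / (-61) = 0.03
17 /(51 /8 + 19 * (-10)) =-136 /1469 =-0.09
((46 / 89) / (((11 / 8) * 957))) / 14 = 184 / 6558321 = 0.00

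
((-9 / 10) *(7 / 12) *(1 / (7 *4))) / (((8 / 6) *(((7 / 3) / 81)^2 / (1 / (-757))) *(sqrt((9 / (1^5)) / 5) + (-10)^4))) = 332150625 / 148371997329304 - 1594323 *sqrt(5) / 11869759786344320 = 0.00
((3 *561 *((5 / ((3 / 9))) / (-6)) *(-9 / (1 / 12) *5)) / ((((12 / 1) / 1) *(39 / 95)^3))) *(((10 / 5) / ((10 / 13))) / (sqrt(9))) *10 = 4008228125 / 169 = 23717326.18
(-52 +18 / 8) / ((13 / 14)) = -1393 / 26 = -53.58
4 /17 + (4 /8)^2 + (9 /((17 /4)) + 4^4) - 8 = 17041 /68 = 250.60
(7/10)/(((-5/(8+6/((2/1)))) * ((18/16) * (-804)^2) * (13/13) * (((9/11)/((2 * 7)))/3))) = -5929/54541350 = -0.00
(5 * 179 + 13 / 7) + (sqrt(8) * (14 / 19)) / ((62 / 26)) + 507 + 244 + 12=1660.73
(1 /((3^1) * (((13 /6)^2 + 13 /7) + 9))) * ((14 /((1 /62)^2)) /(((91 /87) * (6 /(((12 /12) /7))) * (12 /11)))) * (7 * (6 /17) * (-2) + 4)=-19619776 /866099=-22.65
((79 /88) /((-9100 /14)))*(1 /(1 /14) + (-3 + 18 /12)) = -79 /4576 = -0.02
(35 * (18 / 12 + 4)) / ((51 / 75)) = 283.09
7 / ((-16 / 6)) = -21 / 8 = -2.62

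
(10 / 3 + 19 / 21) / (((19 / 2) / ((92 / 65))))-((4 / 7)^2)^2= 4668488 / 8895705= 0.52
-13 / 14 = -0.93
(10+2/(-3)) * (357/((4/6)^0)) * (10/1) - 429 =32891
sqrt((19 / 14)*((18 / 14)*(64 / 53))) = 12*sqrt(2014) / 371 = 1.45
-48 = -48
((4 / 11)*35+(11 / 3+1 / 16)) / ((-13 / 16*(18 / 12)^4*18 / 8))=-556096 / 312741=-1.78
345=345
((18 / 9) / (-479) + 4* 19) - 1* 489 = -197829 / 479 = -413.00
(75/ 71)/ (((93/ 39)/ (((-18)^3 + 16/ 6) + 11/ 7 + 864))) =-33877675/ 15407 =-2198.85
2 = 2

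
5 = 5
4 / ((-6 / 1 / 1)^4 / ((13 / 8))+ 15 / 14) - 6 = -871354 / 145347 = -5.99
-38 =-38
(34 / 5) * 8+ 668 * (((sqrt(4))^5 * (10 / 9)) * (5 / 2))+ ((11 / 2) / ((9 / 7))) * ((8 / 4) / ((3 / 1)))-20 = 8021029 / 135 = 59415.03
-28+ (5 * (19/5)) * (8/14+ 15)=267.86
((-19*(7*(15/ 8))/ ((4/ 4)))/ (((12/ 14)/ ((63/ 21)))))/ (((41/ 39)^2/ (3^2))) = -191166885/ 26896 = -7107.63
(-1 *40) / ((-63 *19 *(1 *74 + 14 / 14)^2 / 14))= 16 / 192375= 0.00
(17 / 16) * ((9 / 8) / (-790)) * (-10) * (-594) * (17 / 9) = -85833 / 5056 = -16.98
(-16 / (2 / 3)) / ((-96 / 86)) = 43 / 2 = 21.50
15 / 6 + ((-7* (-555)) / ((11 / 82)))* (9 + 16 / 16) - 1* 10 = 6371235 / 22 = 289601.59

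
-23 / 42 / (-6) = 23 / 252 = 0.09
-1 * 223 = -223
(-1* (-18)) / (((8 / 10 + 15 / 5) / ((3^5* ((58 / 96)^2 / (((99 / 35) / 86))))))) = 170870175 / 13376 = 12774.39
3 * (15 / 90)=1 / 2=0.50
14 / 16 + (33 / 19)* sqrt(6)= 7 / 8 + 33* sqrt(6) / 19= 5.13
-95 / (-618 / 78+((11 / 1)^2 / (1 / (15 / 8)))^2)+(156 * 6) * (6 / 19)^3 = 8656297157248 / 293690946047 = 29.47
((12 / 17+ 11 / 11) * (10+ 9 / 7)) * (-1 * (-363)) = 831633 / 119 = 6988.51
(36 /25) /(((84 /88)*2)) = 132 /175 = 0.75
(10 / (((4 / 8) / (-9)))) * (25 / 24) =-375 / 2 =-187.50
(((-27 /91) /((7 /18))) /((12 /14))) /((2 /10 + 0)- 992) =45 /50141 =0.00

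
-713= -713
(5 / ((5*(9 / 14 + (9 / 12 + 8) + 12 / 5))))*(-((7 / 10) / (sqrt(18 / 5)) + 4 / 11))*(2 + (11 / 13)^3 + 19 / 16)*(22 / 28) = -10267411*sqrt(10) / 348215712 -666715 / 7254494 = -0.19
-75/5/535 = -3/107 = -0.03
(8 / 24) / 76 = 1 / 228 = 0.00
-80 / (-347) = 80 / 347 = 0.23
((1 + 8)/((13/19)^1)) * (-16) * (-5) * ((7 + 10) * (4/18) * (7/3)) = 361760/39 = 9275.90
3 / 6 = 1 / 2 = 0.50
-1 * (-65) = 65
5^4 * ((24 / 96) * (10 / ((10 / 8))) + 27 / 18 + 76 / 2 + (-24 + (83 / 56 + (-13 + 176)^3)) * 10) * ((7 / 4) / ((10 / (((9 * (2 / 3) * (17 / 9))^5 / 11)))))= 71738512573565375 / 891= 80514604459669.33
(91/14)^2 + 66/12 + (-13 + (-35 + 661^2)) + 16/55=96122629/220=436921.04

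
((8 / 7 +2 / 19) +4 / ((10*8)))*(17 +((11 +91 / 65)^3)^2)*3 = 588396392024031 / 41562500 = 14156905.67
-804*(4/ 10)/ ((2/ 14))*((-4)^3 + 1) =709128/ 5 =141825.60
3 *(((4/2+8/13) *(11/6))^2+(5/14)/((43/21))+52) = 9832061/43602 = 225.50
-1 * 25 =-25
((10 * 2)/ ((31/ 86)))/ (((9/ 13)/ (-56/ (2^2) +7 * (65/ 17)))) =156520/ 153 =1023.01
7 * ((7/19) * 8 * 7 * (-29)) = -79576/19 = -4188.21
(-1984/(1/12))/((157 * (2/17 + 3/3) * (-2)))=202368/2983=67.84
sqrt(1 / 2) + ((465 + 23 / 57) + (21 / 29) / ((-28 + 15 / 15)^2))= sqrt(2) / 2 + 62314405 / 133893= 466.11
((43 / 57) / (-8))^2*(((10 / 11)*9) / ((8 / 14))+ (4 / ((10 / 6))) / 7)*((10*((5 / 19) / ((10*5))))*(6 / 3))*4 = 6957787 / 126754320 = 0.05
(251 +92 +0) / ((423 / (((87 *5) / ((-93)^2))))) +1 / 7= 1567654 / 8536563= 0.18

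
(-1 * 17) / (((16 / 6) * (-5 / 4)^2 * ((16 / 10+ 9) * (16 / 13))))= -663 / 2120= -0.31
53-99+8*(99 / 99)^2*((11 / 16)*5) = -37 / 2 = -18.50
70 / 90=7 / 9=0.78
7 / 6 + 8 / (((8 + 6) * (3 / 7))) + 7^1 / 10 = 16 / 5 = 3.20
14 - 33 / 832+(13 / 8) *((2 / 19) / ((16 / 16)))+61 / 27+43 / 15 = 41096651 / 2134080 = 19.26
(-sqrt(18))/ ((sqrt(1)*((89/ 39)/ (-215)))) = 25155*sqrt(2)/ 89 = 399.71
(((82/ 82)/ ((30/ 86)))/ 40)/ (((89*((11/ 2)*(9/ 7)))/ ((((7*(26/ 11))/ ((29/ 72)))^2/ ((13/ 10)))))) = 73627008/ 498120095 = 0.15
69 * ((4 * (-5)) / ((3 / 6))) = -2760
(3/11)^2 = 9/121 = 0.07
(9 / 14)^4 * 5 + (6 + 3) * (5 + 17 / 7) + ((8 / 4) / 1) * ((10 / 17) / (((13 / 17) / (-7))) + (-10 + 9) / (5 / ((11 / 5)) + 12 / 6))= 1325562223 / 23472176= 56.47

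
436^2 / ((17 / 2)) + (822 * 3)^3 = 254934602024 / 17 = 14996153060.24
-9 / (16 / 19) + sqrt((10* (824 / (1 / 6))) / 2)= -171 / 16 + 4* sqrt(1545)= 146.54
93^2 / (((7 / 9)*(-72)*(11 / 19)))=-164331 / 616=-266.77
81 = 81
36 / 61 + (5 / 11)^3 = 55541 / 81191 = 0.68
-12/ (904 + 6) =-6/ 455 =-0.01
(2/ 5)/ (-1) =-0.40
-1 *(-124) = 124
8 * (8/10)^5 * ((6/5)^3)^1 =1769472/390625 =4.53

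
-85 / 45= -17 / 9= -1.89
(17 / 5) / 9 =0.38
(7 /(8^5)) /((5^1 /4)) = 7 /40960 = 0.00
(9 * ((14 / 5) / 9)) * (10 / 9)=28 / 9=3.11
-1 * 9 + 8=-1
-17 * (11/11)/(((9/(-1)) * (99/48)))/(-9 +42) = 272/9801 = 0.03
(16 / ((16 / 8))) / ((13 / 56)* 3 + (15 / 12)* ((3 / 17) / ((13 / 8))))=99008 / 10299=9.61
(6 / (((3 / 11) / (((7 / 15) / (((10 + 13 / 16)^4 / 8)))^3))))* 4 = 4349972836881633640448 / 2425643736370176578570225733375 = 0.00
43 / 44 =0.98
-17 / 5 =-3.40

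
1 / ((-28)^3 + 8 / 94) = -47 / 1031740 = -0.00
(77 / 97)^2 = 5929 / 9409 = 0.63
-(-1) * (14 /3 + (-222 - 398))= -1846 /3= -615.33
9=9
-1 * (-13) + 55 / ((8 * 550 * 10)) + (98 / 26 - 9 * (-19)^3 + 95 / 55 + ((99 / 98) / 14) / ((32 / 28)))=86535834633 / 1401400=61749.56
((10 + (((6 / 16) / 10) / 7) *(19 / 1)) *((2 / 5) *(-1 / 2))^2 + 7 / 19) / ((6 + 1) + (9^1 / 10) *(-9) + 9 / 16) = -205483 / 142975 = -1.44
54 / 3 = 18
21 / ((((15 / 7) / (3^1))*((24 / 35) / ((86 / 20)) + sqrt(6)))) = -353976 / 451085 + 4439449*sqrt(6) / 902170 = 11.27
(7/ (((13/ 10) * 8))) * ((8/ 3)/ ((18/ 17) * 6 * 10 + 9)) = 1190/ 48087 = 0.02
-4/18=-2/9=-0.22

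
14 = 14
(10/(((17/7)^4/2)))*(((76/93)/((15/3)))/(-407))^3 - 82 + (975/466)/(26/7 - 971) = -82.00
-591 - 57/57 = -592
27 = 27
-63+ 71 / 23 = -1378 / 23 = -59.91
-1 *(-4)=4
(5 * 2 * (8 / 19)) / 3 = 80 / 57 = 1.40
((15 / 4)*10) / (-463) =-0.08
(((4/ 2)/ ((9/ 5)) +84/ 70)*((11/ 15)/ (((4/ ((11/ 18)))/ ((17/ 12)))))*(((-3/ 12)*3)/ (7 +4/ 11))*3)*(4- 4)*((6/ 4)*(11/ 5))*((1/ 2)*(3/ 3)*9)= 0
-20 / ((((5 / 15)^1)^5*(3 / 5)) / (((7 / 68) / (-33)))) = 4725 / 187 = 25.27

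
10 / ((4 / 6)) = 15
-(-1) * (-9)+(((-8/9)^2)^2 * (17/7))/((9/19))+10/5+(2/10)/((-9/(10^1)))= -1662247/413343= -4.02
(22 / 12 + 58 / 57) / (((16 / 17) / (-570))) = -27625 / 16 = -1726.56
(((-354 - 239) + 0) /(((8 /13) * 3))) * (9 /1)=-2890.88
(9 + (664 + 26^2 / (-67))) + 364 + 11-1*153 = 59289 / 67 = 884.91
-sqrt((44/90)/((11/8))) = -4 * sqrt(5)/15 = -0.60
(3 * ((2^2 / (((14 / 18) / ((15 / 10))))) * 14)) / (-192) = -27 / 16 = -1.69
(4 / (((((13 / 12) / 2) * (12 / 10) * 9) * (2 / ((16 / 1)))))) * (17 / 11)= 10880 / 1287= 8.45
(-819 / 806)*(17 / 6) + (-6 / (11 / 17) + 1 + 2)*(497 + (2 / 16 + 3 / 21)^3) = -16988546751 / 5444096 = -3120.55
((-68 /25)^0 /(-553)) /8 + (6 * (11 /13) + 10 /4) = 435751 /57512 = 7.58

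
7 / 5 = 1.40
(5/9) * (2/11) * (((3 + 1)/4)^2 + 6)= 70/99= 0.71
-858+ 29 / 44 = -37723 / 44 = -857.34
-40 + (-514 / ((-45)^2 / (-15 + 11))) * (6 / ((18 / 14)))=-214216 / 6075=-35.26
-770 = -770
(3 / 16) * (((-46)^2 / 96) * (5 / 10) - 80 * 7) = -26351 / 256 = -102.93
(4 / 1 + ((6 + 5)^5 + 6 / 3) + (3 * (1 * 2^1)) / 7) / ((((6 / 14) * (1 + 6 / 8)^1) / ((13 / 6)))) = 29312530 / 63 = 465278.25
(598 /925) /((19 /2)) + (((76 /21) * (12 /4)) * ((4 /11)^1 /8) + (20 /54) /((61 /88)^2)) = 181146708914 /135959479425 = 1.33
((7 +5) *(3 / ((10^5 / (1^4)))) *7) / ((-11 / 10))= -0.00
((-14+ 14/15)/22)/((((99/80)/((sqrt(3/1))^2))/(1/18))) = -0.08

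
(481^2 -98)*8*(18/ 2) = 16650936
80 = 80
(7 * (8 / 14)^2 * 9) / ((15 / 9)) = 432 / 35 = 12.34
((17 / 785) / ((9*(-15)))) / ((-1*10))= 17 / 1059750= 0.00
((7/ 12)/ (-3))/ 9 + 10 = 3233/ 324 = 9.98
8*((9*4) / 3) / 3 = 32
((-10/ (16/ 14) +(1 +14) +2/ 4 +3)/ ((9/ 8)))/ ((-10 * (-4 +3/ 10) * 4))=13/ 222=0.06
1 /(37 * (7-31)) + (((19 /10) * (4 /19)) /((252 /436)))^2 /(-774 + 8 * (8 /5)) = -19621897 /11178450360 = -0.00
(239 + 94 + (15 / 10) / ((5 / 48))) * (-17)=-29529 / 5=-5905.80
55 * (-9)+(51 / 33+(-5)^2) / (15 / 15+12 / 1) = -70493 / 143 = -492.96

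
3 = 3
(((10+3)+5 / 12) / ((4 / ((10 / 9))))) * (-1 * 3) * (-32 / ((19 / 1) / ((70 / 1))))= 225400 / 171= 1318.13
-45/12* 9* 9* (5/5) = -1215/4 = -303.75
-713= -713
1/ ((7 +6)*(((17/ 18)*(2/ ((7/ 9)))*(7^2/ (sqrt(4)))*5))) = 2/ 7735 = 0.00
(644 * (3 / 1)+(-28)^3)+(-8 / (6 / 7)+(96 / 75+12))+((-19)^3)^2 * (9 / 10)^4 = 925403594123 / 30000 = 30846786.47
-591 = -591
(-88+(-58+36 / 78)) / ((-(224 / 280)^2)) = 227.40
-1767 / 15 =-589 / 5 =-117.80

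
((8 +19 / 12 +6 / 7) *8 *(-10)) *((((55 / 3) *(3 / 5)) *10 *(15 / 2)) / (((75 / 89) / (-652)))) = 11195922320 / 21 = 533139158.10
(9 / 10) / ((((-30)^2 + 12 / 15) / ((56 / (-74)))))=-63 / 83324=-0.00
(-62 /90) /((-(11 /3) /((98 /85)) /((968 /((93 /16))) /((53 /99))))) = 1517824 /22525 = 67.38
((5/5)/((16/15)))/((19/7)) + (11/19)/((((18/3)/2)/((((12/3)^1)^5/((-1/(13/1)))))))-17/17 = -2343509/912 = -2569.64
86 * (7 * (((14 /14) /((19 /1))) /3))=602 /57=10.56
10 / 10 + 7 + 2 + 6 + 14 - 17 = 13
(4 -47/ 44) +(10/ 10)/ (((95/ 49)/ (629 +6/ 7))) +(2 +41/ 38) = 1383097/ 4180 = 330.88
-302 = -302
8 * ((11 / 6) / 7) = 44 / 21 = 2.10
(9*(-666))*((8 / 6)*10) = -79920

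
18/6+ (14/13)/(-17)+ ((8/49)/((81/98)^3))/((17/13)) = 3.16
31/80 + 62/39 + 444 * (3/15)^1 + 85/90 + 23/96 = 344303/3744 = 91.96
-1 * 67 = -67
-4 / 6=-2 / 3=-0.67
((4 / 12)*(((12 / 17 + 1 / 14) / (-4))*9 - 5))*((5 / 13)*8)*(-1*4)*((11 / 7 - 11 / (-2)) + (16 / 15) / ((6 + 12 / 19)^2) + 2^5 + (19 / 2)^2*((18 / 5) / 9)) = 115053117500 / 55260387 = 2082.02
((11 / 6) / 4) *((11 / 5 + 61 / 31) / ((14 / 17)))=60401 / 26040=2.32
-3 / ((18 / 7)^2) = -49 / 108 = -0.45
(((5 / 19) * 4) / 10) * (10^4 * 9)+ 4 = 180076 / 19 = 9477.68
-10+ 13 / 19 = -177 / 19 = -9.32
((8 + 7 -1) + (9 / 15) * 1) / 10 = 73 / 50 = 1.46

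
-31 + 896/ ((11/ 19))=16683/ 11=1516.64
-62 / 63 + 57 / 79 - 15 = -75962 / 4977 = -15.26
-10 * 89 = -890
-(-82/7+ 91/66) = 4775/462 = 10.34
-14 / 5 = -2.80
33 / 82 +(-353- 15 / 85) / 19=-25351 / 1394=-18.19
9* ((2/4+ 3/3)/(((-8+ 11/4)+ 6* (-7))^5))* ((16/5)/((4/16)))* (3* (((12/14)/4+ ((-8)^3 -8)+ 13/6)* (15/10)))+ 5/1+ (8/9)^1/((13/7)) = 1484817300755/270935176239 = 5.48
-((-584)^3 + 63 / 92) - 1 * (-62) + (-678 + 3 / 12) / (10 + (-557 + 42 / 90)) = 150222304164277 / 754216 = 199176766.56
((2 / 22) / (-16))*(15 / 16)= -0.01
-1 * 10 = -10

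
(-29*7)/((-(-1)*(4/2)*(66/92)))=-4669/33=-141.48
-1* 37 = -37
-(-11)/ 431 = 11/ 431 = 0.03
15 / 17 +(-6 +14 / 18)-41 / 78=-19355 / 3978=-4.87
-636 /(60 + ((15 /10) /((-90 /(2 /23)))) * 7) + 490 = 374410 /781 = 479.40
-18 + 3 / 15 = -89 / 5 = -17.80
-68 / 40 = -17 / 10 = -1.70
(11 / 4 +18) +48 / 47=21.77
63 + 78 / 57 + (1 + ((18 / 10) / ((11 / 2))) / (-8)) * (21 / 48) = 4333023 / 66880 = 64.79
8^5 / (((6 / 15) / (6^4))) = 106168320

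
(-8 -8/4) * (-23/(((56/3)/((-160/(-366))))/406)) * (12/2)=800400/61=13121.31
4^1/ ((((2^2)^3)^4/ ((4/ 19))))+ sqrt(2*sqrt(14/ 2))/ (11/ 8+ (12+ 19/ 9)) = 1/ 19922944+ 72*sqrt(2)*7^(1/ 4)/ 1115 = 0.15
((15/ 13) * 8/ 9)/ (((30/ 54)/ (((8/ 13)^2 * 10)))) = 15360/ 2197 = 6.99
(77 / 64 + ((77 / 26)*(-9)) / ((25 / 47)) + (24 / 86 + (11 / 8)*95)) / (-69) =-73338979 / 61713600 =-1.19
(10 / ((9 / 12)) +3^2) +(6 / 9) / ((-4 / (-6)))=70 / 3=23.33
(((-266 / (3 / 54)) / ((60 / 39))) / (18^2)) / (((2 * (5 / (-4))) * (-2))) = -1729 / 900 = -1.92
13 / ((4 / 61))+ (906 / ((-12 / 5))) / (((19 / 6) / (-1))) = 24127 / 76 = 317.46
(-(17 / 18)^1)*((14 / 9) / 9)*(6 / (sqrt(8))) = -0.35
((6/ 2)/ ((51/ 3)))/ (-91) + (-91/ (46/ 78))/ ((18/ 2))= -1830308/ 106743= -17.15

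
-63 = -63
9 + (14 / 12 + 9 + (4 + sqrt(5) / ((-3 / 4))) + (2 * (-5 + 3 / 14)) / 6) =151 / 7 - 4 * sqrt(5) / 3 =18.59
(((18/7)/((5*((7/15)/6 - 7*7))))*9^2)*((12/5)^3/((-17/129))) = 89.32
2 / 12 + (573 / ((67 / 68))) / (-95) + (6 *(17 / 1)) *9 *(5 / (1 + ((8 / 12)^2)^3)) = 127607597633 / 30284670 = 4213.60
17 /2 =8.50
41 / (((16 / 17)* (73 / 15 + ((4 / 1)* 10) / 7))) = 73185 / 17776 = 4.12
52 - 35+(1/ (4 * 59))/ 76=304913/ 17936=17.00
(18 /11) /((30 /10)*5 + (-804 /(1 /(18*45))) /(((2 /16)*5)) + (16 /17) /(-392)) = -14994 /9547561969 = -0.00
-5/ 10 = -1/ 2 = -0.50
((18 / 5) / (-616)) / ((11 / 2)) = -9 / 8470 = -0.00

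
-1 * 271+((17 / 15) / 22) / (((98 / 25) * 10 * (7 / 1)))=-271.00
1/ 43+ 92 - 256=-7051/ 43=-163.98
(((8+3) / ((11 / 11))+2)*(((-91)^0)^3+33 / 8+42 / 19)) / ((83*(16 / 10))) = 72475 / 100928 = 0.72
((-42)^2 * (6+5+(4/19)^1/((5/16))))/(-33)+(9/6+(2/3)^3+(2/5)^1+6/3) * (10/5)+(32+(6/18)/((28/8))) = -115248839/197505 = -583.52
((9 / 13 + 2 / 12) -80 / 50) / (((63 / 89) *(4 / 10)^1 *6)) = -25721 / 58968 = -0.44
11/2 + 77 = 165/2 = 82.50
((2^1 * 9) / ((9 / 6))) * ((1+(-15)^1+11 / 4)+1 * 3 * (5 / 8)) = -225 / 2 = -112.50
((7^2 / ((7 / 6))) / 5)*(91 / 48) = 637 / 40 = 15.92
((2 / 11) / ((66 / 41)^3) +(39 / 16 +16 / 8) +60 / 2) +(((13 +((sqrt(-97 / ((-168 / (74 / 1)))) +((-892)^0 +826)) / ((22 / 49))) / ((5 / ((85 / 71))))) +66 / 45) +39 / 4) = 119 * sqrt(75369) / 9372 +1122063669623 / 2245343760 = 503.21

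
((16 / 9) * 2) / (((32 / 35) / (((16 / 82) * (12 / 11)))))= 1120 / 1353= 0.83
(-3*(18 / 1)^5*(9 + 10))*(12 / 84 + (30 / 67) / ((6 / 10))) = -44913141792 / 469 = -95763628.55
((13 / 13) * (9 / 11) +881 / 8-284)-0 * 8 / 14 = -15229 / 88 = -173.06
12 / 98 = 6 / 49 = 0.12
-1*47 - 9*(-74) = 619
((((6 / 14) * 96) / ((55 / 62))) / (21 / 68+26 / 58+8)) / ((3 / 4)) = 46949376 / 6648565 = 7.06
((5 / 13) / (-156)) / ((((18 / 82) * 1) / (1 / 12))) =-0.00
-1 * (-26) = 26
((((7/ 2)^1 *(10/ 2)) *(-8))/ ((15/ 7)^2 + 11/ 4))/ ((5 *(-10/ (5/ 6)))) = 1372/ 4317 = 0.32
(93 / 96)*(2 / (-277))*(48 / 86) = -93 / 23822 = -0.00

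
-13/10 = -1.30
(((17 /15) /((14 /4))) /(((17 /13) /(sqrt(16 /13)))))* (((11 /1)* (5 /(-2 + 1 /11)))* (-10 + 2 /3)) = 3872* sqrt(13) /189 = 73.87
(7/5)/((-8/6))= -21/20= -1.05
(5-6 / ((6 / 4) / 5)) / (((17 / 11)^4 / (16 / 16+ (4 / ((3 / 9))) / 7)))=-4172685 / 584647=-7.14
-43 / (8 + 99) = -43 / 107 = -0.40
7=7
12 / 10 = 6 / 5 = 1.20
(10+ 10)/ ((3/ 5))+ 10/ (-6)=95/ 3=31.67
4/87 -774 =-67334/87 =-773.95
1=1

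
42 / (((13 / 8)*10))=168 / 65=2.58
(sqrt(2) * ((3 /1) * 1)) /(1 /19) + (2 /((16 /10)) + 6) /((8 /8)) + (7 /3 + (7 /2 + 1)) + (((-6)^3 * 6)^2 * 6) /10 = 57 * sqrt(2) + 60467021 /60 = 1007864.29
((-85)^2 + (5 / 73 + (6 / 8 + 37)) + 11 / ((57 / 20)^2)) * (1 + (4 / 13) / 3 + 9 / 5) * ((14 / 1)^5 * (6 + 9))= 524463591961879472 / 3083301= 170098083827.00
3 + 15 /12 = 4.25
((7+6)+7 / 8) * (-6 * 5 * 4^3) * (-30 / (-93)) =-266400 / 31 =-8593.55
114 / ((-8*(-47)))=57 / 188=0.30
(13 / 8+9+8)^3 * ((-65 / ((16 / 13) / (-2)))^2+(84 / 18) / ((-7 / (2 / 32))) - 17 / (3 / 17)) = 2341554855293 / 32768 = 71458583.23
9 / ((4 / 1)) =9 / 4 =2.25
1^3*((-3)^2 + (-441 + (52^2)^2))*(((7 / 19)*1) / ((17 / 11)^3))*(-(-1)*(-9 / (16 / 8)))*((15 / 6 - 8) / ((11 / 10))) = 1532661779880 / 93347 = 16418972.01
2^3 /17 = 8 /17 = 0.47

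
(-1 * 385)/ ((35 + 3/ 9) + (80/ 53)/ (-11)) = -10.94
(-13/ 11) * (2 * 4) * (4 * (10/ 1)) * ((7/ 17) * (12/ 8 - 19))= 509600/ 187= 2725.13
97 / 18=5.39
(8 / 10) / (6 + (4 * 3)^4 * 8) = 2 / 414735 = 0.00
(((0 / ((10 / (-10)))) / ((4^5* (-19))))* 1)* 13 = 0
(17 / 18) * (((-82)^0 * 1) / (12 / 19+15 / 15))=323 / 558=0.58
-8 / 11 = -0.73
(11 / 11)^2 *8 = 8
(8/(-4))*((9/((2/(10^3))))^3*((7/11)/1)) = -1275750000000/11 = -115977272727.27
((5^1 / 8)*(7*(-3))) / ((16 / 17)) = -1785 / 128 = -13.95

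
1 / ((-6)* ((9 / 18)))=-1 / 3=-0.33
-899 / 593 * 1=-899 / 593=-1.52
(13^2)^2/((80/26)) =371293/40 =9282.32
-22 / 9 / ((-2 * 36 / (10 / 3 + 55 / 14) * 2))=3355 / 27216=0.12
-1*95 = -95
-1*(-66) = 66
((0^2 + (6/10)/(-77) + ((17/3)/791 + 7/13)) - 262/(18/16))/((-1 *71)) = 1182686623/361396035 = 3.27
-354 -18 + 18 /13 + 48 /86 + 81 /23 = -366.54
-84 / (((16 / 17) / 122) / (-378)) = 4115853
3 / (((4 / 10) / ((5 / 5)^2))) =15 / 2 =7.50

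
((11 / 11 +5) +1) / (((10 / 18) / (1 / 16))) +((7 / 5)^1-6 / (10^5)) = 27343 / 12500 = 2.19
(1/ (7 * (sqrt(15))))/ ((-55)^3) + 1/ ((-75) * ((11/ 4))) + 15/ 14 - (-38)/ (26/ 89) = 19691197/ 150150 - sqrt(15)/ 17469375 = 131.14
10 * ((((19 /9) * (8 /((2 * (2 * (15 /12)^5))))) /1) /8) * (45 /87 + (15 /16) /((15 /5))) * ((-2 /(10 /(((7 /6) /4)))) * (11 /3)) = -450604 /1468125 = -0.31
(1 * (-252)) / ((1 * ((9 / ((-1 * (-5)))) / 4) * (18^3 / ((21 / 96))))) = -245 / 11664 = -0.02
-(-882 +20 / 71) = 62602 / 71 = 881.72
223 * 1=223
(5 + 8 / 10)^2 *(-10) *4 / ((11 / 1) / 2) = -13456 / 55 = -244.65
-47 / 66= -0.71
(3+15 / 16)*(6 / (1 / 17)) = 3213 / 8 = 401.62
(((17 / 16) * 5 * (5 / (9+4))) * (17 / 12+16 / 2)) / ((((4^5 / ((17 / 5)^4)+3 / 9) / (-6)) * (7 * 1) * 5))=-2406657615 / 5834253152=-0.41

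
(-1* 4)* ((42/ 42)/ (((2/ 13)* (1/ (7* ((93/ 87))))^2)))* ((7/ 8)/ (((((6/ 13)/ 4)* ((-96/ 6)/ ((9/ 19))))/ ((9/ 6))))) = 501356583/ 1022656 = 490.25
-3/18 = -1/6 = -0.17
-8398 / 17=-494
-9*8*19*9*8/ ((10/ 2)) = -98496/ 5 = -19699.20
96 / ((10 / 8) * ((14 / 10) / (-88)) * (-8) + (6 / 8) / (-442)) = 1867008 / 3061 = 609.93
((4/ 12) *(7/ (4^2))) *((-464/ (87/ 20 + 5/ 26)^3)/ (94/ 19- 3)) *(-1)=67790632000/ 182840614251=0.37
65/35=13/7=1.86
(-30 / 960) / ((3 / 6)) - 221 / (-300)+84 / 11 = 109699 / 13200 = 8.31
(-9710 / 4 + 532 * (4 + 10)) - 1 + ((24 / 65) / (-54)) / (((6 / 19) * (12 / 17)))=26427506 / 5265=5019.47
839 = 839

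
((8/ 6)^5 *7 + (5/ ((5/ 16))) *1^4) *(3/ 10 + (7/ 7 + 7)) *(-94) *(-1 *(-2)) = -86258912/ 1215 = -70994.99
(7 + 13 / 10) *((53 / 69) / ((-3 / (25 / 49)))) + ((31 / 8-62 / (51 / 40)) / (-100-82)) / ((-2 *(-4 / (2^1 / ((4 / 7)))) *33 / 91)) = -382427069 / 485565696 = -0.79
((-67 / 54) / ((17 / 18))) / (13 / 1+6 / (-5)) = -335 / 3009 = -0.11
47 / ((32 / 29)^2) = 38.60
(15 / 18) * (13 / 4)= 65 / 24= 2.71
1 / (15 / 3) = 1 / 5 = 0.20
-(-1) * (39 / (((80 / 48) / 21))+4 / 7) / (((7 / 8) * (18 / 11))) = 757636 / 2205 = 343.60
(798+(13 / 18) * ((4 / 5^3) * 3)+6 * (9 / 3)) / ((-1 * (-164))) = 153013 / 30750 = 4.98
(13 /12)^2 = 169 /144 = 1.17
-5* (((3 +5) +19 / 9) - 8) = -10.56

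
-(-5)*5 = 25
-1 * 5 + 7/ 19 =-88/ 19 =-4.63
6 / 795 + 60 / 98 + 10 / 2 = 5.62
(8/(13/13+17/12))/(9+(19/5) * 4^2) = 480/10121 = 0.05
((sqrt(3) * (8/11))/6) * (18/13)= 0.29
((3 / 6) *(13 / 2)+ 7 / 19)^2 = 75625 / 5776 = 13.09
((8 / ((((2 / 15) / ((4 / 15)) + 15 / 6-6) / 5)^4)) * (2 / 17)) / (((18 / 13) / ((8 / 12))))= 3.50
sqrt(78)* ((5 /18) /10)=sqrt(78) /36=0.25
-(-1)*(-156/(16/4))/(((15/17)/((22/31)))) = -4862/155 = -31.37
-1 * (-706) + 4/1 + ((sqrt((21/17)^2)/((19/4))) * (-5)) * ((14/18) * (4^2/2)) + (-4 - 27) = 650111/969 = 670.91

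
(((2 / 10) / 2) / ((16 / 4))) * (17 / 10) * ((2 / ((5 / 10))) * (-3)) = -51 / 100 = -0.51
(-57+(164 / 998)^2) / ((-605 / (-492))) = -6979675836 / 150645605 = -46.33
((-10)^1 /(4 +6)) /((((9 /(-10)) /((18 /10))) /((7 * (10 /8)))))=35 /2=17.50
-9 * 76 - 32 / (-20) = -3412 / 5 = -682.40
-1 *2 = -2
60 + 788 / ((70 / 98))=5816 / 5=1163.20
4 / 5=0.80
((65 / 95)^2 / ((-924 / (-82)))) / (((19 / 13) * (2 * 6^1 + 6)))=90077 / 57039444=0.00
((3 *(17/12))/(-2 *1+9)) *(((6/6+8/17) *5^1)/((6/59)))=7375/168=43.90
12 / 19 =0.63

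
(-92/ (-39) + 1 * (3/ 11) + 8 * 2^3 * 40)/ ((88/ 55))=5496845/ 3432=1601.64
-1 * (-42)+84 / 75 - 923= -21997 / 25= -879.88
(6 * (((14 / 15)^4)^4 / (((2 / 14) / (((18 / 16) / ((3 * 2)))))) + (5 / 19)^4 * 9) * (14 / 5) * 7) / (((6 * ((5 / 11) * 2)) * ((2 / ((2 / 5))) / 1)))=73569580433367310437184193 / 35666731055202484130859375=2.06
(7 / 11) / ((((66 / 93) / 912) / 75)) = 61333.88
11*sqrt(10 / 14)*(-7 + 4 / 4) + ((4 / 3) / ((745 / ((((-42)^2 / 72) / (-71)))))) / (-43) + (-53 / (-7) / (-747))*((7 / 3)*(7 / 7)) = -66*sqrt(35) / 7-120474499 / 5097120885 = -55.80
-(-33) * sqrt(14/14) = 33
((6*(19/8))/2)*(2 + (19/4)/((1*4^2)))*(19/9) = 17689/512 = 34.55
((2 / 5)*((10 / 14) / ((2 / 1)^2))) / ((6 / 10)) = 5 / 42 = 0.12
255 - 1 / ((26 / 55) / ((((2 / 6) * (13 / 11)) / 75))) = 22949 / 90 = 254.99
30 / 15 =2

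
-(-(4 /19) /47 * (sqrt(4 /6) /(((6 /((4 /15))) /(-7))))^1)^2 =-6272 /4844502675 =-0.00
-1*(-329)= 329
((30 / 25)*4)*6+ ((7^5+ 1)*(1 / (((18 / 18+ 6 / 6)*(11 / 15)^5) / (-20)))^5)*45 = -8681351659490341177145196399314861494896 / 49248663379038055473559205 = -176275883726530.26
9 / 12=3 / 4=0.75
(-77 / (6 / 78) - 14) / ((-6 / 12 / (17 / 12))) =17255 / 6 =2875.83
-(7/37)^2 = -49/1369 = -0.04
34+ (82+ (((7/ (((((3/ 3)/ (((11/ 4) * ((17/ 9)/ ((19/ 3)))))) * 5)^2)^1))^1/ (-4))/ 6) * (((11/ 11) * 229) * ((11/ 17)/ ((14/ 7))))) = 7199901719/ 62380800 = 115.42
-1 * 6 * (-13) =78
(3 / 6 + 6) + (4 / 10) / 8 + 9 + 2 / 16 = 627 / 40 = 15.68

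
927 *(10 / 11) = 842.73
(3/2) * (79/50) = 2.37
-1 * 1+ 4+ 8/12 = 11/3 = 3.67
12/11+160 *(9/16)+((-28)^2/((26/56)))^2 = 5300962682/1859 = 2851513.01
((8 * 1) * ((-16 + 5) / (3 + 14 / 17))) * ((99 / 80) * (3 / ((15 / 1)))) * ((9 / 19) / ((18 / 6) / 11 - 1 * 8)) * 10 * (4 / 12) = 35937 / 30875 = 1.16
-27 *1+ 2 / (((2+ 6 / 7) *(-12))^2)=-777551 / 28800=-27.00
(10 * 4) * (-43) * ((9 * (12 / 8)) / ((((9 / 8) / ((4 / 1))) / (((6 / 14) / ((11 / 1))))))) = -247680 / 77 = -3216.62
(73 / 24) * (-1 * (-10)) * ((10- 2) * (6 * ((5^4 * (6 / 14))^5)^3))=3827377826706442423538357000000000000000.00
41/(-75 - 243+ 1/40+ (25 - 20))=-1640/12519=-0.13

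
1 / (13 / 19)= 19 / 13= 1.46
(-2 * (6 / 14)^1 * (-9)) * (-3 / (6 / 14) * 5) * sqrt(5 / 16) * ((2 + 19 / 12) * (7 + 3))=-5408.49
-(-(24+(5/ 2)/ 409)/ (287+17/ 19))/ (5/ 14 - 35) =-2611721/ 1085056550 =-0.00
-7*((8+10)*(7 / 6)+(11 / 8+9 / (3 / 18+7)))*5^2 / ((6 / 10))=-7112875 / 1032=-6892.32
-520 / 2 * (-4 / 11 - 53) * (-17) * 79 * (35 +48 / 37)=-275272910380 / 407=-676346217.15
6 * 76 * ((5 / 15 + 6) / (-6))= -1444 / 3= -481.33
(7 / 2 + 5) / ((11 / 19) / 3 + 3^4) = 0.10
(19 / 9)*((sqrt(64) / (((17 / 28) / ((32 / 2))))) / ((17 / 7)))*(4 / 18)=953344 / 23409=40.73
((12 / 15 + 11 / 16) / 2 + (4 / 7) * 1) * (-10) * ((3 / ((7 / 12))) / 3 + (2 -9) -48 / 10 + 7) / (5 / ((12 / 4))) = 119313 / 4900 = 24.35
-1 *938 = -938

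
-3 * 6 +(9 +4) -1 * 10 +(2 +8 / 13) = -161 / 13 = -12.38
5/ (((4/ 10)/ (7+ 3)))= 125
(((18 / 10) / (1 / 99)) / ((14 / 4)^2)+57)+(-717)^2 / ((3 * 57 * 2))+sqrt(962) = sqrt(962)+14660747 / 9310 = 1605.75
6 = 6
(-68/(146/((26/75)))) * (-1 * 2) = 1768/5475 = 0.32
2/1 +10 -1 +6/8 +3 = 59/4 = 14.75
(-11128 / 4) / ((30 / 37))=-51467 / 15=-3431.13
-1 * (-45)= 45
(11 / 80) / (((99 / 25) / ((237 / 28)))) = 395 / 1344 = 0.29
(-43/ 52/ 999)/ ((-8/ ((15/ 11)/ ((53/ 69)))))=4945/ 26920608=0.00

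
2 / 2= 1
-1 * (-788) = 788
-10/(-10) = 1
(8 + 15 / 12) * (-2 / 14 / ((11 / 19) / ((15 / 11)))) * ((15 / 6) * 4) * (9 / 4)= -70.03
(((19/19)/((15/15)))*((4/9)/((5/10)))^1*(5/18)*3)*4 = 80/27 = 2.96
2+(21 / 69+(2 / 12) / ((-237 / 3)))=25099 / 10902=2.30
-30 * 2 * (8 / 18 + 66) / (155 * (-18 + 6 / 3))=299 / 186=1.61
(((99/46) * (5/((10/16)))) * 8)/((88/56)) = 2016/23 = 87.65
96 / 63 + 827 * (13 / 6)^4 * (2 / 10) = 165408749 / 45360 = 3646.58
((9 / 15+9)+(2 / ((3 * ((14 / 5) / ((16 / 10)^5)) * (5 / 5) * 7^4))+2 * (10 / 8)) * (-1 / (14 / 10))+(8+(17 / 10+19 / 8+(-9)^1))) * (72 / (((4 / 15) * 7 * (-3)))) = -11529235743 / 82354300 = -140.00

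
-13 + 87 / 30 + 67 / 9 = -2.66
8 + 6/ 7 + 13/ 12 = 835/ 84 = 9.94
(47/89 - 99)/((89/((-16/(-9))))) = -140224/71289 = -1.97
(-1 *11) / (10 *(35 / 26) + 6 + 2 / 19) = -0.56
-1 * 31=-31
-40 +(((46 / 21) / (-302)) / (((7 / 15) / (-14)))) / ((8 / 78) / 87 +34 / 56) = -345948160 / 8726743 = -39.64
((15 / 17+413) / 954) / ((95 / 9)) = 3518 / 85595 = 0.04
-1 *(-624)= 624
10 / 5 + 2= 4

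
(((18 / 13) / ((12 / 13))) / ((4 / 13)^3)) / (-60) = -2197 / 2560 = -0.86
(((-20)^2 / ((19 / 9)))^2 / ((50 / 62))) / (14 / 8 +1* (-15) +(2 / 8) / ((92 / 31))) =-394260480 / 116603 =-3381.22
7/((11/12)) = 84/11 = 7.64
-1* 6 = -6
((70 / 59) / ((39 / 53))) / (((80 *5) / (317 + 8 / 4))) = 118349 / 92040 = 1.29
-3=-3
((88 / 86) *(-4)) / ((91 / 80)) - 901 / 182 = -66903 / 7826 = -8.55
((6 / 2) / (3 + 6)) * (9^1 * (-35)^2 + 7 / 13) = 143332 / 39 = 3675.18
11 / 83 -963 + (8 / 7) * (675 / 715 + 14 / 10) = -398876726 / 415415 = -960.19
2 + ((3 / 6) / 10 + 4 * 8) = 681 / 20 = 34.05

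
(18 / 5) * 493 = 8874 / 5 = 1774.80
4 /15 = 0.27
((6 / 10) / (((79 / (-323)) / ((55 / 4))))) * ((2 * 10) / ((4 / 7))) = -373065 / 316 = -1180.59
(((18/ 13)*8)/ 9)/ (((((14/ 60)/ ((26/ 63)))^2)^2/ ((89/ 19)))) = 500564480000/ 8872028739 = 56.42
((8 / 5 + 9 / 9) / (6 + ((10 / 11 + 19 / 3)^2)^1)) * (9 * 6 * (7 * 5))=84.07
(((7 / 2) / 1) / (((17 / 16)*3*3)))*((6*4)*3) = 448 / 17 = 26.35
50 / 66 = 25 / 33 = 0.76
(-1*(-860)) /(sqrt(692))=430*sqrt(173) /173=32.69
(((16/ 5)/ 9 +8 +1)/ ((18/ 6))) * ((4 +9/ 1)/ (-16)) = -5473/ 2160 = -2.53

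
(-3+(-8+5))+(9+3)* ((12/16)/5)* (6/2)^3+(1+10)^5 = 805468/5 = 161093.60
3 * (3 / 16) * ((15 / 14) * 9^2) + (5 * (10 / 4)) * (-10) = -17065 / 224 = -76.18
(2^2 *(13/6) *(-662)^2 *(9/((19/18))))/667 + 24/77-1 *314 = 47071578710/975821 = 48237.92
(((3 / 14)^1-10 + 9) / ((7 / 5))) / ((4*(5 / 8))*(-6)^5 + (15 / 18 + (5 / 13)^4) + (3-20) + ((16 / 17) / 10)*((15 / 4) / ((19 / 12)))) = 1522158495 / 52768539677441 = 0.00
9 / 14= 0.64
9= 9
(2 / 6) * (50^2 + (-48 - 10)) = 814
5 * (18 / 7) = 90 / 7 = 12.86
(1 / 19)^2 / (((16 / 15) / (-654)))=-4905 / 2888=-1.70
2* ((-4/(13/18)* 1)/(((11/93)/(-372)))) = 4981824/143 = 34837.93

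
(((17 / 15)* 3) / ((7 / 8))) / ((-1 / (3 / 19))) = -408 / 665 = -0.61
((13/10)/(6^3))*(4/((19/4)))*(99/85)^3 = 0.01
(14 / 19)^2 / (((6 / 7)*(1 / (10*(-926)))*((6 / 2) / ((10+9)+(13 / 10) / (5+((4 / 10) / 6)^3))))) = -516179274835 / 13707531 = -37656.62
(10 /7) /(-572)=-5 /2002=-0.00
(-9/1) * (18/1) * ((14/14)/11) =-162/11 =-14.73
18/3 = 6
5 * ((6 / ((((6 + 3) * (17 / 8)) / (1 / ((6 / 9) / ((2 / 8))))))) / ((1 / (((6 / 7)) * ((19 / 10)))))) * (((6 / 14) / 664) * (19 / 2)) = 3249 / 553112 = 0.01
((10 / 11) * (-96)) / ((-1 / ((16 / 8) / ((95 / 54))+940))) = 1560576 / 19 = 82135.58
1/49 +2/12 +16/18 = 949/882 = 1.08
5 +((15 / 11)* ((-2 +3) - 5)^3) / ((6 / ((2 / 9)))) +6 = 769 / 99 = 7.77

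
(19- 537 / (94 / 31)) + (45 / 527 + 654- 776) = -13871153 / 49538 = -280.01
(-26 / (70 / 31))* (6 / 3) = -23.03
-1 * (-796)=796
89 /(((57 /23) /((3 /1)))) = 2047 /19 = 107.74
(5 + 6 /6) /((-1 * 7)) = -6 /7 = -0.86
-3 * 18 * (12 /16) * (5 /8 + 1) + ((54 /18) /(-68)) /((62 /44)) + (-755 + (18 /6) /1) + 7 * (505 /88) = -72130759 /92752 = -777.67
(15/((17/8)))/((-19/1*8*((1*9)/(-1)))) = 5/969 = 0.01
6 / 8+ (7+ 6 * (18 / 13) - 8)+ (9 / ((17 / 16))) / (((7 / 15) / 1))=162181 / 6188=26.21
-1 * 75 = -75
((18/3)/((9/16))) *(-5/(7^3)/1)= -160/1029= -0.16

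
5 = 5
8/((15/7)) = 56/15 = 3.73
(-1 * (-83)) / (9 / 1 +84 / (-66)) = 913 / 85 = 10.74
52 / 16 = 13 / 4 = 3.25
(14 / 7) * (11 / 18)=11 / 9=1.22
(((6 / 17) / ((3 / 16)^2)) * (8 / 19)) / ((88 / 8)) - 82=-869942 / 10659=-81.62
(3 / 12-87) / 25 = -347 / 100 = -3.47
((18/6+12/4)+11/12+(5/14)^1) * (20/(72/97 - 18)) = -296335/35154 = -8.43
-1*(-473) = 473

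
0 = 0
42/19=2.21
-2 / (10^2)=-1 / 50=-0.02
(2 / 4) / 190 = 1 / 380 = 0.00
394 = 394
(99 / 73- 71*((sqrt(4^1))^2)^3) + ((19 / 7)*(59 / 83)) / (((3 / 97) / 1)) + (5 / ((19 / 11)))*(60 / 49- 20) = -76738222714 / 16922787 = -4534.61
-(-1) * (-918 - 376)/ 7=-1294/ 7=-184.86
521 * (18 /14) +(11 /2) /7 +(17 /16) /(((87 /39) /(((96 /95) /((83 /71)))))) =2148253729 /3201310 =671.05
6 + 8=14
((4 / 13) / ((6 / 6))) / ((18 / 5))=10 / 117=0.09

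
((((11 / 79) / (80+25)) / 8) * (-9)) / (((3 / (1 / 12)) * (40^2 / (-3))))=11 / 141568000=0.00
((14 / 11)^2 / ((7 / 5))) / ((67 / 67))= 140 / 121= 1.16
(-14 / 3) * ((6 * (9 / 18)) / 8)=-7 / 4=-1.75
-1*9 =-9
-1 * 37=-37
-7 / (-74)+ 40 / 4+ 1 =821 / 74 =11.09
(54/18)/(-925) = -3/925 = -0.00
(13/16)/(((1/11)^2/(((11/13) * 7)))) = 9317/16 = 582.31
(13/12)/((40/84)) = 91/40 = 2.28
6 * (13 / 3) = 26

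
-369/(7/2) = -738/7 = -105.43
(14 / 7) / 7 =2 / 7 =0.29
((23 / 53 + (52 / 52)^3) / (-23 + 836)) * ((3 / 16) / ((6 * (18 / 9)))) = 19 / 689424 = 0.00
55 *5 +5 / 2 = 555 / 2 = 277.50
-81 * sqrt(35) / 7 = -68.46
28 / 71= 0.39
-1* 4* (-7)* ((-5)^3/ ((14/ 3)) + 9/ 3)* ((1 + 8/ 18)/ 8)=-481/ 4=-120.25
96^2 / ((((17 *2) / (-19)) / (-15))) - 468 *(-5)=1353060 / 17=79591.76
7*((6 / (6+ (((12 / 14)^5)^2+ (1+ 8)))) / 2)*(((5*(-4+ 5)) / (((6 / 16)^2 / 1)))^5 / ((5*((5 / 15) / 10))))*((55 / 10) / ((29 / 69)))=1678606316216306892800000 / 272566362040353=6158523390.97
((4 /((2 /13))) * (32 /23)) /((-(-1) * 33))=832 /759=1.10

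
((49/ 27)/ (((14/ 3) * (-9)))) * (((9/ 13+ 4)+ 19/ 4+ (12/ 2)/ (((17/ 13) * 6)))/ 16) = -63161/ 2291328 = -0.03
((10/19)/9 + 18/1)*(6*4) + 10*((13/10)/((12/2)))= 49655/114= 435.57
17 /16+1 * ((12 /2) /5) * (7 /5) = 1097 /400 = 2.74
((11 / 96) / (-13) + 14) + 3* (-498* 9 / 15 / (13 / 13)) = -882.41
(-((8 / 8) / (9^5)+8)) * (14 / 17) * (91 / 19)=-601828682 / 19072827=-31.55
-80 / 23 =-3.48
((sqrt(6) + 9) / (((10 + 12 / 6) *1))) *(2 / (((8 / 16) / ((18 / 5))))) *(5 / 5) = 6 *sqrt(6) / 5 + 54 / 5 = 13.74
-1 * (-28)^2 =-784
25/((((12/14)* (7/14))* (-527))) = -175/1581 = -0.11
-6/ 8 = -3/ 4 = -0.75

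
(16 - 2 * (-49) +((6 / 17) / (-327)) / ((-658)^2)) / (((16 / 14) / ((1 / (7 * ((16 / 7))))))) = 45730090643 / 7335152384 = 6.23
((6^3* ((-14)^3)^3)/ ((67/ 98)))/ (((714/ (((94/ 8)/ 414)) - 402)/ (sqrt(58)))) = -3425932133535744* sqrt(58)/ 12992305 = -2008198068.40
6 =6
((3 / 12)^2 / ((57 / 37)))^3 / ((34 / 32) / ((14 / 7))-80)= -50653 / 60281062272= -0.00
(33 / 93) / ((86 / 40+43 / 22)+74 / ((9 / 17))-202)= -21780 / 3567263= -0.01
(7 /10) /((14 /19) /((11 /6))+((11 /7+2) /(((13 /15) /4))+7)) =133133 /4542770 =0.03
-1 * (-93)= 93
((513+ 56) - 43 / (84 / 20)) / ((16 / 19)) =111473 / 168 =663.53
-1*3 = -3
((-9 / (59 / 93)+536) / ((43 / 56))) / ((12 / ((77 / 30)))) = 145.35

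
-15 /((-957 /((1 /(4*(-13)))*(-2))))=5 /8294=0.00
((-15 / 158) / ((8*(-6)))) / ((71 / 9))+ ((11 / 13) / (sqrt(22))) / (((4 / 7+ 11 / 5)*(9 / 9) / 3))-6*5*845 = -4550020755 / 179488+ 105*sqrt(22) / 2522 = -25349.80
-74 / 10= -37 / 5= -7.40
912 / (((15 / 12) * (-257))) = -3648 / 1285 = -2.84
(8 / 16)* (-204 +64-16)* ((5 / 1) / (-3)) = 130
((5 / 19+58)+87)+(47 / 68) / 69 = 12950813 / 89148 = 145.27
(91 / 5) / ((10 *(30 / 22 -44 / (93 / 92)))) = -93093 / 2156650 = -0.04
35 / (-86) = -0.41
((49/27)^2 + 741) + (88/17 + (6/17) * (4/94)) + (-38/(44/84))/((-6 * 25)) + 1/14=98939703131/131912550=750.04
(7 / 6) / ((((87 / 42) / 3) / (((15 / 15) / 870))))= 49 / 25230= 0.00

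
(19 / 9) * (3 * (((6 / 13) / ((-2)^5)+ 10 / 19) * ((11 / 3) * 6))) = 22253 / 312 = 71.32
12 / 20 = 3 / 5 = 0.60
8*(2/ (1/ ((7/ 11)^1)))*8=896/ 11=81.45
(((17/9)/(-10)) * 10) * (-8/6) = 68/27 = 2.52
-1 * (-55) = 55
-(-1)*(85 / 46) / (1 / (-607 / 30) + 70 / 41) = 1.11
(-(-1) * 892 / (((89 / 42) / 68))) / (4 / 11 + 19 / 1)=9341024 / 6319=1478.24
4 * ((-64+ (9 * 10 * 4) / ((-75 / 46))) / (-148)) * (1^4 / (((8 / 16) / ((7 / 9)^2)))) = 9.31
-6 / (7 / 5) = -30 / 7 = -4.29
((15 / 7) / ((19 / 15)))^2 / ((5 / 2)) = 20250 / 17689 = 1.14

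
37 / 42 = 0.88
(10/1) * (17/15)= 34/3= 11.33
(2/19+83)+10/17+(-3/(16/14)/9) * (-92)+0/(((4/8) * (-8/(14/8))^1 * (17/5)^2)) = 214201/1938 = 110.53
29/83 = 0.35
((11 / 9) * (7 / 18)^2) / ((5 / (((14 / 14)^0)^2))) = 539 / 14580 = 0.04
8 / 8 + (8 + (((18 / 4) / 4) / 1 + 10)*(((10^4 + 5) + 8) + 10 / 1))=892119 / 8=111514.88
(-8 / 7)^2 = 1.31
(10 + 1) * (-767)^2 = 6471179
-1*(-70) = 70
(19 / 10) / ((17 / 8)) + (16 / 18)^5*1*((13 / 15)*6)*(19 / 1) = 55.72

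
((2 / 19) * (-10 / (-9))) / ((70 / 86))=172 / 1197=0.14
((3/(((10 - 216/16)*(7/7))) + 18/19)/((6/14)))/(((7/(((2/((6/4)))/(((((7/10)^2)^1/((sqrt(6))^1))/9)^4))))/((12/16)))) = 94478400000000/766718533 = 123224.36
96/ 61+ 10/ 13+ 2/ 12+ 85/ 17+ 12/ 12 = 40489/ 4758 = 8.51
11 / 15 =0.73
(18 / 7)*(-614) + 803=-775.86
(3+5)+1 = 9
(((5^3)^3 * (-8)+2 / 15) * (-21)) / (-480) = -820312493 / 1200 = -683593.74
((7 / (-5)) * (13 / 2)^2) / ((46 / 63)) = -74529 / 920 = -81.01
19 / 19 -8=-7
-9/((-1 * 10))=9/10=0.90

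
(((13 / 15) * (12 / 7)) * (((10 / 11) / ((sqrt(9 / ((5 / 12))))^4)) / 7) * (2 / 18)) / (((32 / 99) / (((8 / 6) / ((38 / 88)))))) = 3575 / 8144388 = 0.00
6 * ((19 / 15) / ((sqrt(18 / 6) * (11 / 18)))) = 228 * sqrt(3) / 55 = 7.18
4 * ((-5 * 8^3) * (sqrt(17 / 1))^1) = -10240 * sqrt(17) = -42220.60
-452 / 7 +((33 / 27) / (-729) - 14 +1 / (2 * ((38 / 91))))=-270076295 / 3490452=-77.38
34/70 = 17/35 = 0.49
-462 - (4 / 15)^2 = -103966 / 225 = -462.07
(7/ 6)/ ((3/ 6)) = 7/ 3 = 2.33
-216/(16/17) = -459/2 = -229.50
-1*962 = -962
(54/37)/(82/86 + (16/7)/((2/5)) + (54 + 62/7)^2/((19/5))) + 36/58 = 27962051724/44948968963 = 0.62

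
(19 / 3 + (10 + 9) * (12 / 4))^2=36100 / 9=4011.11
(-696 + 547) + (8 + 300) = 159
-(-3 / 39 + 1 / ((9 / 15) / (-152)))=9883 / 39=253.41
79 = 79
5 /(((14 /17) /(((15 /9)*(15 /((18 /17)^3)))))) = 127.87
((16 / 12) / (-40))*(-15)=1 / 2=0.50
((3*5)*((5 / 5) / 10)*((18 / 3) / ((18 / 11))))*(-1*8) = -44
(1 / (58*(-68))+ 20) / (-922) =-78879 / 3636368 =-0.02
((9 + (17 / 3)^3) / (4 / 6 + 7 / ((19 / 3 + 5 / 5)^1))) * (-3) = -113432 / 321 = -353.37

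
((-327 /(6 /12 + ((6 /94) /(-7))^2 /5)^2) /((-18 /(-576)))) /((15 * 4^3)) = -12770564348290 /292922335729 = -43.60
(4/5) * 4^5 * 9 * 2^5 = 1179648/5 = 235929.60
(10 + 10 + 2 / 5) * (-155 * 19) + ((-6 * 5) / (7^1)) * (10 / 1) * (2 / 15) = -420586 / 7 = -60083.71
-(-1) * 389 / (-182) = -389 / 182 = -2.14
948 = 948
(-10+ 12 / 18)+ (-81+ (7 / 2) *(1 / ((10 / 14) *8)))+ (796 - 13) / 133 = -2675969 / 31920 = -83.83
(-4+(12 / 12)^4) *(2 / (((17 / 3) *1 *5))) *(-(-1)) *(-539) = 114.14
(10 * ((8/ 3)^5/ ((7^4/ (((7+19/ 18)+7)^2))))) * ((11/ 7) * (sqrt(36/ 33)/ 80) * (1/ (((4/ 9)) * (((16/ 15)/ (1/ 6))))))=5875280 * sqrt(33)/ 36756909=0.92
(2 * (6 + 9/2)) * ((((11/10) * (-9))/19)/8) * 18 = -18711/760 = -24.62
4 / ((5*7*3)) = 4 / 105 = 0.04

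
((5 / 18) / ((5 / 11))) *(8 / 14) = 22 / 63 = 0.35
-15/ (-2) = 15/ 2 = 7.50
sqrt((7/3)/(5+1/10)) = 0.68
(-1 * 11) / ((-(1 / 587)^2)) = 3790259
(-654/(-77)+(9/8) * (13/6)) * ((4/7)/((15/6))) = 2.50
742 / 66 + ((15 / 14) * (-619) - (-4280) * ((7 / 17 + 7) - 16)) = -37409.62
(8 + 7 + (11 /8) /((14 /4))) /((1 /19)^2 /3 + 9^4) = 466773 /198955792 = 0.00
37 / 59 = 0.63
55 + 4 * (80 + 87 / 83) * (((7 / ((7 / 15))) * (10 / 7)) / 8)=76640 / 83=923.37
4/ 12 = 1/ 3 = 0.33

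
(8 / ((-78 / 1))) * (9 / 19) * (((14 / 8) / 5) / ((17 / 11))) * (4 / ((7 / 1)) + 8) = -396 / 4199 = -0.09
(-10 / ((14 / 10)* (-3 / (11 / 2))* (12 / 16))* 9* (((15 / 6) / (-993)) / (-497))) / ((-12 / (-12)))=2750 / 3454647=0.00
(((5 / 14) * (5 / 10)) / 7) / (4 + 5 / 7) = 5 / 924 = 0.01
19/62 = 0.31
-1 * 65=-65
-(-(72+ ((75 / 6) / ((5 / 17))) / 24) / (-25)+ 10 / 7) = -36787 / 8400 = -4.38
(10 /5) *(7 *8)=112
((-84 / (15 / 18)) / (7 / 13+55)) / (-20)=819 / 9025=0.09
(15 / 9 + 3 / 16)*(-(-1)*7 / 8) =623 / 384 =1.62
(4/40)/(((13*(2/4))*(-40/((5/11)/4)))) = -1/22880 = -0.00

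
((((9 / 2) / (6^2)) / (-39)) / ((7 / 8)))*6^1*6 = -12 / 91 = -0.13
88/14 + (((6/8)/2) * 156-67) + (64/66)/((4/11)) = 19/42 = 0.45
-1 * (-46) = 46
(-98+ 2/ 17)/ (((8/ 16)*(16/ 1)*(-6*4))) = 26/ 51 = 0.51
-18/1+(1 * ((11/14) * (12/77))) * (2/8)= -1761/98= -17.97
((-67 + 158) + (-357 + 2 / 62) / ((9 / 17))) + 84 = -139297 / 279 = -499.27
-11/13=-0.85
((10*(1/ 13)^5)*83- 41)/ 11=-3.73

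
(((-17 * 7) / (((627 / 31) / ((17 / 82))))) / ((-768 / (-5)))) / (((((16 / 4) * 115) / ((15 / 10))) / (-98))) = 0.00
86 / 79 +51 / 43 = 7727 / 3397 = 2.27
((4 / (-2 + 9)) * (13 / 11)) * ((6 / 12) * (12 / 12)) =26 / 77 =0.34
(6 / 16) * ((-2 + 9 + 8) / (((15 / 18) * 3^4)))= 1 / 12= 0.08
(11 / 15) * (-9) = -33 / 5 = -6.60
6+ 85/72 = 517/72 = 7.18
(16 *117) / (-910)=-72 / 35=-2.06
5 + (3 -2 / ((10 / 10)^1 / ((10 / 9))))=52 / 9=5.78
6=6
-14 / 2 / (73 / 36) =-252 / 73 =-3.45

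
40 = 40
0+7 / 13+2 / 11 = 0.72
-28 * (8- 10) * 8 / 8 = 56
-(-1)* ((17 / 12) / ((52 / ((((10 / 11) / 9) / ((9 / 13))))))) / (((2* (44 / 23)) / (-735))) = -478975 / 627264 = -0.76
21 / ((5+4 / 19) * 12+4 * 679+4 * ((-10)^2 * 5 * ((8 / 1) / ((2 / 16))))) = 0.00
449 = 449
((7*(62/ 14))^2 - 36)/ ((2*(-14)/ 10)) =-4625/ 14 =-330.36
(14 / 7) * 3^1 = 6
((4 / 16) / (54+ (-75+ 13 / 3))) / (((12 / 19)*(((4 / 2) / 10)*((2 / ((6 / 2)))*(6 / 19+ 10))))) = -1083 / 62720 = -0.02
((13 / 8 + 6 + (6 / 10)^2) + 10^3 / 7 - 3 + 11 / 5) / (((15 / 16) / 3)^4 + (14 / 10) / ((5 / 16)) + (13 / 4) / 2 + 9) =1720803328 / 173345599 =9.93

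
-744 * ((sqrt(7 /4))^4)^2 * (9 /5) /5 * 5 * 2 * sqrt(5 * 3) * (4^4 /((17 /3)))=-4395270.00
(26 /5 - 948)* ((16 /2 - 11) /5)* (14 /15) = 65996 /125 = 527.97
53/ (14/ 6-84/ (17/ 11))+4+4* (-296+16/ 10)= -15581319/ 13265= -1174.62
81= 81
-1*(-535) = 535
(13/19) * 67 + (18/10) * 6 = 5381/95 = 56.64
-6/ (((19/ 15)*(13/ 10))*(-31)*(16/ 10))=1125/ 15314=0.07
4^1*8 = 32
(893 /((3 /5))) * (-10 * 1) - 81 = -44893 /3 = -14964.33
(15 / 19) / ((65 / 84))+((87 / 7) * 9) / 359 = 826677 / 620711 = 1.33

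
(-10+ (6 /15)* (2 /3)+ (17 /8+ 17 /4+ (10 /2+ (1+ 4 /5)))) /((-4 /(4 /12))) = -0.29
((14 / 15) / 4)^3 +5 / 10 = 13843 / 27000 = 0.51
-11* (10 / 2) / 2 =-55 / 2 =-27.50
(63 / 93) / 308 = 3 / 1364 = 0.00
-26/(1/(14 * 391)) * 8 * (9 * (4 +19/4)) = -89664120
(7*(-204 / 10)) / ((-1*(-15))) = -238 / 25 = -9.52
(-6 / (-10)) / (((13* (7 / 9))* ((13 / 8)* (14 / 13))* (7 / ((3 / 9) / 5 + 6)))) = 36 / 1225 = 0.03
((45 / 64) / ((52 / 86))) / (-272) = -0.00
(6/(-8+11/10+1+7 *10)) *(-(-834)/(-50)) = -5004/3205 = -1.56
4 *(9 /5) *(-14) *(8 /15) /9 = -448 /75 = -5.97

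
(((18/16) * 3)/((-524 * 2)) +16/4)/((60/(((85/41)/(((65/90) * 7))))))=244137/8937344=0.03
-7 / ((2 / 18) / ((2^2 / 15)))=-84 / 5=-16.80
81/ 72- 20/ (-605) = 1121/ 968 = 1.16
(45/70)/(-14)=-9/196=-0.05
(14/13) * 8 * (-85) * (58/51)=-832.82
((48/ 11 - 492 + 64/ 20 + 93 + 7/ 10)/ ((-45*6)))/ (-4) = -14327/ 39600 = -0.36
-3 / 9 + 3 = 8 / 3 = 2.67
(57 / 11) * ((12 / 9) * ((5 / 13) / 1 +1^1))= 1368 / 143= 9.57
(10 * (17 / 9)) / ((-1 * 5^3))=-34 / 225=-0.15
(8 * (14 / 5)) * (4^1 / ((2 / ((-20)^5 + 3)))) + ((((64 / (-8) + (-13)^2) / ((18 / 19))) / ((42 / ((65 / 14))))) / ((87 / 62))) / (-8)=-377162607612503 / 2630880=-143359867.27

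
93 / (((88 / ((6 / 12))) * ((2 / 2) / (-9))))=-837 / 176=-4.76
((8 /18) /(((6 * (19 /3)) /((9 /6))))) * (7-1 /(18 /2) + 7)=0.24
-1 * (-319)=319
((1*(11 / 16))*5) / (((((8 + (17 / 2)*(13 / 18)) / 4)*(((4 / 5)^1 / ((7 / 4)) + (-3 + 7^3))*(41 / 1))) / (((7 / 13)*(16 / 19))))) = 53900 / 1706186833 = 0.00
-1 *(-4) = 4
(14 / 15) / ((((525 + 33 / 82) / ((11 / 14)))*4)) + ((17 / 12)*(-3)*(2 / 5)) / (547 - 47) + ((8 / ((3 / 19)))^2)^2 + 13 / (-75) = 12776378578997401 / 1938735000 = 6590059.28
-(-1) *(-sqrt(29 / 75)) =-sqrt(87) / 15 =-0.62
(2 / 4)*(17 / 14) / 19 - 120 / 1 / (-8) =7997 / 532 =15.03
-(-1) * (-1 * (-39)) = 39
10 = 10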